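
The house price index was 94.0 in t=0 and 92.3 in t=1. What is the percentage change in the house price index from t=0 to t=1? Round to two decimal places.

-1.81%

Change = (92.3 − 94.0) / 94.0 × 100
       = -1.7 / 94.0 × 100 = -1.8085%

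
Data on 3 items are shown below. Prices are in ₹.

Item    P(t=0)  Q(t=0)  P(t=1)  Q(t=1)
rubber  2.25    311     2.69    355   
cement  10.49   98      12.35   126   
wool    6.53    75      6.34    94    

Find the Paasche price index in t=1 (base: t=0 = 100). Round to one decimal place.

Paasche price index uses current-period quantities as weights.
ΣP(t=1)·Q(t=1) = 2.69×355 + 12.35×126 + 6.34×94 = 954.95 + 1556.1 + 595.96 = 3107.01
ΣP(t=0)·Q(t=1) = 2.25×355 + 10.49×126 + 6.53×94 = 798.75 + 1321.74 + 613.82 = 2734.31
Index = 3107.01 / 2734.31 × 100 = 113.6305

113.6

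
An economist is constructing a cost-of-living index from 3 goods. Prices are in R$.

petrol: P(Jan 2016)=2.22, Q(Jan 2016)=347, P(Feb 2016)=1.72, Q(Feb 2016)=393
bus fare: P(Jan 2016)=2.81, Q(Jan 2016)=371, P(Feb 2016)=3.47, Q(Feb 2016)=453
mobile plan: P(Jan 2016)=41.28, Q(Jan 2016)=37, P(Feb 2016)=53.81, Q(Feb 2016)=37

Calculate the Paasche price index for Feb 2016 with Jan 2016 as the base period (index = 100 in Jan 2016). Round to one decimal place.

115.4

Paasche price index uses current-period quantities as weights.
ΣP(Feb 2016)·Q(Feb 2016) = 1.72×393 + 3.47×453 + 53.81×37 = 675.96 + 1571.91 + 1990.97 = 4238.84
ΣP(Jan 2016)·Q(Feb 2016) = 2.22×393 + 2.81×453 + 41.28×37 = 872.46 + 1272.93 + 1527.36 = 3672.75
Index = 4238.84 / 3672.75 × 100 = 115.4132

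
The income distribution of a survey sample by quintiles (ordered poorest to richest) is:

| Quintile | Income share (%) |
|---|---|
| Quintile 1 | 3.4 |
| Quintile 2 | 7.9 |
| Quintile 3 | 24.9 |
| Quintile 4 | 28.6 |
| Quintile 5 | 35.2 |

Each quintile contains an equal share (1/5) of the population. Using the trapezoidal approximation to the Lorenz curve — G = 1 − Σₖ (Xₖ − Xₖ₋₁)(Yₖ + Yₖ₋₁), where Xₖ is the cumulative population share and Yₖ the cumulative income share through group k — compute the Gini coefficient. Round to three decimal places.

Cumulative income shares Yₖ: 0.0340, 0.1130, 0.3620, 0.6480, 1.0000
Σ (Xₖ−Xₖ₋₁)(Yₖ+Yₖ₋₁) = (1/5)(0.0340+0.0000) + (1/5)(0.1130+0.0340) + (1/5)(0.3620+0.1130) + (1/5)(0.6480+0.3620) + (1/5)(1.0000+0.6480)
  = 0.0068 + 0.0294 + 0.0950 + 0.2020 + 0.3296 = 0.6628
G = 1 − 0.6628 = 0.3372

0.337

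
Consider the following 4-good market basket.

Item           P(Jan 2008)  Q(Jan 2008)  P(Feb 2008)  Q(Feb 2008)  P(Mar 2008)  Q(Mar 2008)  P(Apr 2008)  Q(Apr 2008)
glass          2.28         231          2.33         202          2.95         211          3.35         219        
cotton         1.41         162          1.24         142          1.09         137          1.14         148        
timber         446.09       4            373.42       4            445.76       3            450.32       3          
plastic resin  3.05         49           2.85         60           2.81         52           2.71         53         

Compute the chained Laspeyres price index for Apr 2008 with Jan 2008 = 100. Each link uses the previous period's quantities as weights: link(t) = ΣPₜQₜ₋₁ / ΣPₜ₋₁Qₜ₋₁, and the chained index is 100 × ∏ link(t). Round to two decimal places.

107.71

Link Jan 2008→Feb 2008:
ΣP(Feb 2008)Q(Jan 2008) = 2.33×231 + 1.24×162 + 373.42×4 + 2.85×49 = 538.23 + 200.88 + 1493.68 + 139.65 = 2372.44
ΣP(Jan 2008)Q(Jan 2008) = 2.28×231 + 1.41×162 + 446.09×4 + 3.05×49 = 526.68 + 228.42 + 1784.36 + 149.45 = 2688.91
link = 2372.44/2688.91 = 0.882305
Link Feb 2008→Mar 2008:
ΣP(Mar 2008)Q(Feb 2008) = 2.95×202 + 1.09×142 + 445.76×4 + 2.81×60 = 595.9 + 154.78 + 1783.04 + 168.6 = 2702.32
ΣP(Feb 2008)Q(Feb 2008) = 2.33×202 + 1.24×142 + 373.42×4 + 2.85×60 = 470.66 + 176.08 + 1493.68 + 171 = 2311.42
link = 2702.32/2311.42 = 1.169117
Link Mar 2008→Apr 2008:
ΣP(Apr 2008)Q(Mar 2008) = 3.35×211 + 1.14×137 + 450.32×3 + 2.71×52 = 706.85 + 156.18 + 1350.96 + 140.92 = 2354.91
ΣP(Mar 2008)Q(Mar 2008) = 2.95×211 + 1.09×137 + 445.76×3 + 2.81×52 = 622.45 + 149.33 + 1337.28 + 146.12 = 2255.18
link = 2354.91/2255.18 = 1.044223
Chained index = 100 × 0.882305 × 1.169117 × 1.044223 = 107.7135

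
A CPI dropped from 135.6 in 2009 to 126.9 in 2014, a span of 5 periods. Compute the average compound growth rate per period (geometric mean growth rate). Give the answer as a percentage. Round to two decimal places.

Growth factor = (126.9/135.6)^(1/5) = (0.935841)^(1/5) = 0.986826
Growth rate = 0.986826 − 1 = -0.013174 = -1.3174%

-1.32%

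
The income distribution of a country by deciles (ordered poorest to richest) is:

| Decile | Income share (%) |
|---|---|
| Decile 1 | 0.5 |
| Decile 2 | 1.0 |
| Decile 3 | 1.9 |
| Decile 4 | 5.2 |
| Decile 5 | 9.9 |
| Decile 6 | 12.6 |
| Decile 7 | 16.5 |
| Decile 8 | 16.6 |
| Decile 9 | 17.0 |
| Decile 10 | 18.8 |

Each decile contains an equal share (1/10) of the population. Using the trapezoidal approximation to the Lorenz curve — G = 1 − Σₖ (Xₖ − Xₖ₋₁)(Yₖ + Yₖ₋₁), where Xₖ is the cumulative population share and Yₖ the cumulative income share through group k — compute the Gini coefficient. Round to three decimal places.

0.387

Cumulative income shares Yₖ: 0.0050, 0.0150, 0.0340, 0.0860, 0.1850, 0.3110, 0.4760, 0.6420, 0.8120, 1.0000
Σ (Xₖ−Xₖ₋₁)(Yₖ+Yₖ₋₁) = (1/10)(0.0050+0.0000) + (1/10)(0.0150+0.0050) + (1/10)(0.0340+0.0150) + (1/10)(0.0860+0.0340) + (1/10)(0.1850+0.0860) + (1/10)(0.3110+0.1850) + (1/10)(0.4760+0.3110) + (1/10)(0.6420+0.4760) + (1/10)(0.8120+0.6420) + (1/10)(1.0000+0.8120)
  = 0.0005 + 0.0020 + 0.0049 + 0.0120 + 0.0271 + 0.0496 + 0.0787 + 0.1118 + 0.1454 + 0.1812 = 0.6132
G = 1 − 0.6132 = 0.3868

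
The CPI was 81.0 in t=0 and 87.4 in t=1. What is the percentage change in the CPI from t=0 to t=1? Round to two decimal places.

Change = (87.4 − 81.0) / 81.0 × 100
       = 6.4 / 81.0 × 100 = 7.9012%

7.90%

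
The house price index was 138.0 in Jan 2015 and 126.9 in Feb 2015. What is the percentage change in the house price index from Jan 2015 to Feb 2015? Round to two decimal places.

Change = (126.9 − 138.0) / 138.0 × 100
       = -11.1 / 138.0 × 100 = -8.0435%

-8.04%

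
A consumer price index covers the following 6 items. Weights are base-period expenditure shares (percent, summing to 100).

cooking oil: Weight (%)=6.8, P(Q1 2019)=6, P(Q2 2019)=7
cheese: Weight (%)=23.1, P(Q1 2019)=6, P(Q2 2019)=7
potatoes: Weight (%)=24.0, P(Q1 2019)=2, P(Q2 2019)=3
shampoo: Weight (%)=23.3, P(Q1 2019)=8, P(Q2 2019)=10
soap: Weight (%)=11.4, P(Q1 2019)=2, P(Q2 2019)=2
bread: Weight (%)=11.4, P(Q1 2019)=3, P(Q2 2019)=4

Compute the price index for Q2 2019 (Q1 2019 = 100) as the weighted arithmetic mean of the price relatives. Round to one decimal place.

126.6

cooking oil: 6.8 × (7/6) = 6.8 × 1.166667 = 7.9333
cheese: 23.1 × (7/6) = 23.1 × 1.166667 = 26.9500
potatoes: 24.0 × (3/2) = 24.0 × 1.500000 = 36.0000
shampoo: 23.3 × (10/8) = 23.3 × 1.250000 = 29.1250
soap: 11.4 × (2/2) = 11.4 × 1.000000 = 11.4000
bread: 11.4 × (4/3) = 11.4 × 1.333333 = 15.2000
Index = Σ wᵢ·(p₁ᵢ/p₀ᵢ) = 7.9333 + 26.9500 + 36.0000 + 29.1250 + 11.4000 + 15.2000 = 126.6083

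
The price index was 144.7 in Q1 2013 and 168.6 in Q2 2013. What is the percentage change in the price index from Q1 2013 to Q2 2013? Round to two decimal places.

Change = (168.6 − 144.7) / 144.7 × 100
       = 23.9 / 144.7 × 100 = 16.5169%

16.52%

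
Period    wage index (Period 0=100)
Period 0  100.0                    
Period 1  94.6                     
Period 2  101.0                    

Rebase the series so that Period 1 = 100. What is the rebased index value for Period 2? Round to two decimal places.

Rebased(Period 2) = 101.0 / 94.6 × 100 = 106.7653

106.77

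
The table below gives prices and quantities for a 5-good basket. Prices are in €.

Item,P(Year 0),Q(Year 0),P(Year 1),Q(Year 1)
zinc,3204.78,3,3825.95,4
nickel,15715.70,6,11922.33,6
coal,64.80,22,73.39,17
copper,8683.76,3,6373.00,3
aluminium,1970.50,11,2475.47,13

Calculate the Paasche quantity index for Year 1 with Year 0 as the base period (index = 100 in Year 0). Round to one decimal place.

106.4

Paasche quantity index uses current-period prices as weights.
ΣP(Year 1)·Q(Year 1) = 3825.95×4 + 11922.33×6 + 73.39×17 + 6373.00×3 + 2475.47×13 = 15303.8 + 71533.98 + 1247.63 + 19119 + 32181.11 = 139385.52
ΣP(Year 1)·Q(Year 0) = 3825.95×3 + 11922.33×6 + 73.39×22 + 6373.00×3 + 2475.47×11 = 11477.85 + 71533.98 + 1614.58 + 19119 + 27230.17 = 130975.58
Index = 139385.52 / 130975.58 × 100 = 106.4210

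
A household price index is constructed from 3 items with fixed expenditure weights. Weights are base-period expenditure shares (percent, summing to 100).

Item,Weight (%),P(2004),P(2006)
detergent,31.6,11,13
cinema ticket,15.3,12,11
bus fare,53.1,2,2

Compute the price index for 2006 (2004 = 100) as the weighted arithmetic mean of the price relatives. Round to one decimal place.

detergent: 31.6 × (13/11) = 31.6 × 1.181818 = 37.3455
cinema ticket: 15.3 × (11/12) = 15.3 × 0.916667 = 14.0250
bus fare: 53.1 × (2/2) = 53.1 × 1.000000 = 53.1000
Index = Σ wᵢ·(p₁ᵢ/p₀ᵢ) = 37.3455 + 14.0250 + 53.1000 = 104.4705

104.5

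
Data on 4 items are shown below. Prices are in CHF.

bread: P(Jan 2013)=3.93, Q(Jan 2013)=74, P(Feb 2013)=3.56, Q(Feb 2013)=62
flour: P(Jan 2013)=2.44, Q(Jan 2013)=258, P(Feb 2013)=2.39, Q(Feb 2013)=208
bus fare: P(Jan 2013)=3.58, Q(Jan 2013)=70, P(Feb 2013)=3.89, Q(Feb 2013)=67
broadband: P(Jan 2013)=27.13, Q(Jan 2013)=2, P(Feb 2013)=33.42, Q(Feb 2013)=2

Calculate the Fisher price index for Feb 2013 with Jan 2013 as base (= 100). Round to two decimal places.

Laspeyres component (base-period weights):
ΣP(Feb 2013)Q(Jan 2013) = 3.56×74 + 2.39×258 + 3.89×70 + 33.42×2 = 263.44 + 616.62 + 272.3 + 66.84 = 1219.2
ΣP(Jan 2013)Q(Jan 2013) = 3.93×74 + 2.44×258 + 3.58×70 + 27.13×2 = 290.82 + 629.52 + 250.6 + 54.26 = 1225.2
L = 1219.2 / 1225.2 × 100 = 99.5103
Paasche component (current-period weights):
ΣP(Feb 2013)Q(Feb 2013) = 3.56×62 + 2.39×208 + 3.89×67 + 33.42×2 = 220.72 + 497.12 + 260.63 + 66.84 = 1045.31
ΣP(Jan 2013)Q(Feb 2013) = 3.93×62 + 2.44×208 + 3.58×67 + 27.13×2 = 243.66 + 507.52 + 239.86 + 54.26 = 1045.3
P = 1045.31 / 1045.3 × 100 = 100.0010
Fisher = √(L × P) = √(99.5103 × 100.0010) = 99.7553

99.76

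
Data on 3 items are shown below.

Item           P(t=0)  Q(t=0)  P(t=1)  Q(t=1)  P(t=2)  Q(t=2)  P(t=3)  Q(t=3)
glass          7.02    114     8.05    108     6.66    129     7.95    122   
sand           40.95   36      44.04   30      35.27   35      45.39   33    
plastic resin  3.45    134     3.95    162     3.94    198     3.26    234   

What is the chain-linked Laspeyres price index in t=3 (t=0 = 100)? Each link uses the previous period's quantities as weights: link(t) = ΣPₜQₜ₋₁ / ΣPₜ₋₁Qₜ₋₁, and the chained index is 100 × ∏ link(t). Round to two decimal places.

107.26

Link t=0→t=1:
ΣP(t=1)Q(t=0) = 8.05×114 + 44.04×36 + 3.95×134 = 917.7 + 1585.44 + 529.3 = 3032.44
ΣP(t=0)Q(t=0) = 7.02×114 + 40.95×36 + 3.45×134 = 800.28 + 1474.2 + 462.3 = 2736.78
link = 3032.44/2736.78 = 1.108032
Link t=1→t=2:
ΣP(t=2)Q(t=1) = 6.66×108 + 35.27×30 + 3.94×162 = 719.28 + 1058.1 + 638.28 = 2415.66
ΣP(t=1)Q(t=1) = 8.05×108 + 44.04×30 + 3.95×162 = 869.4 + 1321.2 + 639.9 = 2830.5
link = 2415.66/2830.5 = 0.853439
Link t=2→t=3:
ΣP(t=3)Q(t=2) = 7.95×129 + 45.39×35 + 3.26×198 = 1025.55 + 1588.65 + 645.48 = 3259.68
ΣP(t=2)Q(t=2) = 6.66×129 + 35.27×35 + 3.94×198 = 859.14 + 1234.45 + 780.12 = 2873.71
link = 3259.68/2873.71 = 1.134311
Chained index = 100 × 1.108032 × 0.853439 × 1.134311 = 107.2647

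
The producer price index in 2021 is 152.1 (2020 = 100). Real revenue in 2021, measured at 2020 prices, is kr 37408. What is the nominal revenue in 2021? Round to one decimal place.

56897.6

Nominal = Real × (Index/100) = 37408 × (152.1/100)
        = 37408 × 1.521 = 56897.5680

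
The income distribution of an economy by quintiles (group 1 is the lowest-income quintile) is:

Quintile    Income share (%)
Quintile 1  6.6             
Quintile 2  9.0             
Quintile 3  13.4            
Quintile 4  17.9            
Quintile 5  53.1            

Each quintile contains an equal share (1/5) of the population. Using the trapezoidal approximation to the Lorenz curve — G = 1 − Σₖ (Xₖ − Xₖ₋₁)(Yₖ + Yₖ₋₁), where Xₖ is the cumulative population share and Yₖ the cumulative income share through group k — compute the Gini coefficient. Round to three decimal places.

0.408

Cumulative income shares Yₖ: 0.0660, 0.1560, 0.2900, 0.4690, 1.0000
Σ (Xₖ−Xₖ₋₁)(Yₖ+Yₖ₋₁) = (1/5)(0.0660+0.0000) + (1/5)(0.1560+0.0660) + (1/5)(0.2900+0.1560) + (1/5)(0.4690+0.2900) + (1/5)(1.0000+0.4690)
  = 0.0132 + 0.0444 + 0.0892 + 0.1518 + 0.2938 = 0.5924
G = 1 − 0.5924 = 0.4076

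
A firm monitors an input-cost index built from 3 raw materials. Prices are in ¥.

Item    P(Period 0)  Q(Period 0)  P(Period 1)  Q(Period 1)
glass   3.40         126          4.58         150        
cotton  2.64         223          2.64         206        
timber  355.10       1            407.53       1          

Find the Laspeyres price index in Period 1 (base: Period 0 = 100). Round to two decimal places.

Laspeyres price index uses base-period quantities as weights.
ΣP(Period 1)·Q(Period 0) = 4.58×126 + 2.64×223 + 407.53×1 = 577.08 + 588.72 + 407.53 = 1573.33
ΣP(Period 0)·Q(Period 0) = 3.40×126 + 2.64×223 + 355.10×1 = 428.4 + 588.72 + 355.1 = 1372.22
Index = 1573.33 / 1372.22 × 100 = 114.6558

114.66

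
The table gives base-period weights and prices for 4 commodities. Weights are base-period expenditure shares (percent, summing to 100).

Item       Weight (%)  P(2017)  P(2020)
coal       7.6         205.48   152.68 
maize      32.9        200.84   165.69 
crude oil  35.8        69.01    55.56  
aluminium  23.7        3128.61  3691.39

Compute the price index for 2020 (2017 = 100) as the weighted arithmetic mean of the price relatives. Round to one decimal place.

89.6

coal: 7.6 × (152.68/205.48) = 7.6 × 0.743041 = 5.6471
maize: 32.9 × (165.69/200.84) = 32.9 × 0.824985 = 27.1420
crude oil: 35.8 × (55.56/69.01) = 35.8 × 0.805101 = 28.8226
aluminium: 23.7 × (3691.39/3128.61) = 23.7 × 1.179882 = 27.9632
Index = Σ wᵢ·(p₁ᵢ/p₀ᵢ) = 5.6471 + 27.1420 + 28.8226 + 27.9632 = 89.5749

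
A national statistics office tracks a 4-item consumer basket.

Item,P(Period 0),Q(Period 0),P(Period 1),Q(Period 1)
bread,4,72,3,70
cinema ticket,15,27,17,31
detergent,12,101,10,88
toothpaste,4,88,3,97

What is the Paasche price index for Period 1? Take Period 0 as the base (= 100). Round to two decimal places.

Paasche price index uses current-period quantities as weights.
ΣP(Period 1)·Q(Period 1) = 3×70 + 17×31 + 10×88 + 3×97 = 210 + 527 + 880 + 291 = 1908
ΣP(Period 0)·Q(Period 1) = 4×70 + 15×31 + 12×88 + 4×97 = 280 + 465 + 1056 + 388 = 2189
Index = 1908 / 2189 × 100 = 87.1631

87.16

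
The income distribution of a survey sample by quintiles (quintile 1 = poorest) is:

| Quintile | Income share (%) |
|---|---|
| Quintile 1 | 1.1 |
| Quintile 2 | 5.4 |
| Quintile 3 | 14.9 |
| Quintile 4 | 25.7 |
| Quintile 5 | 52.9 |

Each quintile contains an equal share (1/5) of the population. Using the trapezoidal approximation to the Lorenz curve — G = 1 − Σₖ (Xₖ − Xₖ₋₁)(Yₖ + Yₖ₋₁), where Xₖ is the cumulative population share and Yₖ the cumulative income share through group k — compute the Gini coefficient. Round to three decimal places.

Cumulative income shares Yₖ: 0.0110, 0.0650, 0.2140, 0.4710, 1.0000
Σ (Xₖ−Xₖ₋₁)(Yₖ+Yₖ₋₁) = (1/5)(0.0110+0.0000) + (1/5)(0.0650+0.0110) + (1/5)(0.2140+0.0650) + (1/5)(0.4710+0.2140) + (1/5)(1.0000+0.4710)
  = 0.0022 + 0.0152 + 0.0558 + 0.1370 + 0.2942 = 0.5044
G = 1 − 0.5044 = 0.4956

0.496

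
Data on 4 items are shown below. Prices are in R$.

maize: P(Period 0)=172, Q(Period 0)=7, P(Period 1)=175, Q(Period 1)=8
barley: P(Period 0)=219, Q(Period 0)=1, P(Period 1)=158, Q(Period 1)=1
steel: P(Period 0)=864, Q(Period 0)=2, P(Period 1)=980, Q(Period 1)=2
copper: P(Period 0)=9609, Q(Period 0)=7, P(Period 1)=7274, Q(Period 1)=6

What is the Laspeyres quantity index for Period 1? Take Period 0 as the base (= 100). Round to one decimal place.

Laspeyres quantity index uses base-period prices as weights.
ΣP(Period 0)·Q(Period 1) = 172×8 + 219×1 + 864×2 + 9609×6 = 1376 + 219 + 1728 + 57654 = 60977
ΣP(Period 0)·Q(Period 0) = 172×7 + 219×1 + 864×2 + 9609×7 = 1204 + 219 + 1728 + 67263 = 70414
Index = 60977 / 70414 × 100 = 86.5978

86.6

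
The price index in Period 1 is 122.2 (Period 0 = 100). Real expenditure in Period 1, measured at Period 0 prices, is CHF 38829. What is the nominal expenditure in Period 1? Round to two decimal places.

47449.04

Nominal = Real × (Index/100) = 38829 × (122.2/100)
        = 38829 × 1.222 = 47449.0380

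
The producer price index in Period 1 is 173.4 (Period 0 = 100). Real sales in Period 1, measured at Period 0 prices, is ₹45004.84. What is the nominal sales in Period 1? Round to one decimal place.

78038.4

Nominal = Real × (Index/100) = 45004.84 × (173.4/100)
        = 45004.84 × 1.734 = 78038.3926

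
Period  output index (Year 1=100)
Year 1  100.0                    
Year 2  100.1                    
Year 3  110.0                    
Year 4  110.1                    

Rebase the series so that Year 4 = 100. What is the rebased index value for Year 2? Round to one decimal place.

90.9

Rebased(Year 2) = 100.1 / 110.1 × 100 = 90.9173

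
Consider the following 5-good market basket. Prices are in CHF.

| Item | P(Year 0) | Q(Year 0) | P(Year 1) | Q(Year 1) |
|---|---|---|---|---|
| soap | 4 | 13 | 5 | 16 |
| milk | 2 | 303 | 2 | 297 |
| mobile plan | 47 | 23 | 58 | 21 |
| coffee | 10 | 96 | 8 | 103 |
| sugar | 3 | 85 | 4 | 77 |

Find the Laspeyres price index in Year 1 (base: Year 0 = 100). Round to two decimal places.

105.38

Laspeyres price index uses base-period quantities as weights.
ΣP(Year 1)·Q(Year 0) = 5×13 + 2×303 + 58×23 + 8×96 + 4×85 = 65 + 606 + 1334 + 768 + 340 = 3113
ΣP(Year 0)·Q(Year 0) = 4×13 + 2×303 + 47×23 + 10×96 + 3×85 = 52 + 606 + 1081 + 960 + 255 = 2954
Index = 3113 / 2954 × 100 = 105.3825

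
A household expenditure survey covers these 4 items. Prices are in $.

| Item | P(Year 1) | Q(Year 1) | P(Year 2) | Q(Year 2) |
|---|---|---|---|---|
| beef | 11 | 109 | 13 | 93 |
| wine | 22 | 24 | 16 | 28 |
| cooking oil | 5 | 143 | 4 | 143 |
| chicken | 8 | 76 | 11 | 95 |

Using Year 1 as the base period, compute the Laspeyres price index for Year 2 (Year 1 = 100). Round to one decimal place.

105.2

Laspeyres price index uses base-period quantities as weights.
ΣP(Year 2)·Q(Year 1) = 13×109 + 16×24 + 4×143 + 11×76 = 1417 + 384 + 572 + 836 = 3209
ΣP(Year 1)·Q(Year 1) = 11×109 + 22×24 + 5×143 + 8×76 = 1199 + 528 + 715 + 608 = 3050
Index = 3209 / 3050 × 100 = 105.2131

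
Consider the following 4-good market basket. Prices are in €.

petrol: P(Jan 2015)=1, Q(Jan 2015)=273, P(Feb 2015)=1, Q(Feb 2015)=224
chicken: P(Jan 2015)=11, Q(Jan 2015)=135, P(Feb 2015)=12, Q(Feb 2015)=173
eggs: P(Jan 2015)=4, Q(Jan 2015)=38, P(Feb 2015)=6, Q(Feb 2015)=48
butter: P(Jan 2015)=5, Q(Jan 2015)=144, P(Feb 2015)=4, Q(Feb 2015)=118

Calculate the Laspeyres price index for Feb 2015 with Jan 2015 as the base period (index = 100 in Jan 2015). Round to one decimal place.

102.5

Laspeyres price index uses base-period quantities as weights.
ΣP(Feb 2015)·Q(Jan 2015) = 1×273 + 12×135 + 6×38 + 4×144 = 273 + 1620 + 228 + 576 = 2697
ΣP(Jan 2015)·Q(Jan 2015) = 1×273 + 11×135 + 4×38 + 5×144 = 273 + 1485 + 152 + 720 = 2630
Index = 2697 / 2630 × 100 = 102.5475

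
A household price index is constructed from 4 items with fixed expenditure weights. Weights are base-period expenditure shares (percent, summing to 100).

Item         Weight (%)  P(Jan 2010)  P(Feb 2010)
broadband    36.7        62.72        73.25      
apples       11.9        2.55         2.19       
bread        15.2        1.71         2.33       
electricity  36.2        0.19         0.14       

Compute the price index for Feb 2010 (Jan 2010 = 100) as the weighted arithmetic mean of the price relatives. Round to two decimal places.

100.47

broadband: 36.7 × (73.25/62.72) = 36.7 × 1.167889 = 42.8615
apples: 11.9 × (2.19/2.55) = 11.9 × 0.858824 = 10.2200
bread: 15.2 × (2.33/1.71) = 15.2 × 1.362573 = 20.7111
electricity: 36.2 × (0.14/0.19) = 36.2 × 0.736842 = 26.6737
Index = Σ wᵢ·(p₁ᵢ/p₀ᵢ) = 42.8615 + 10.2200 + 20.7111 + 26.6737 = 100.4663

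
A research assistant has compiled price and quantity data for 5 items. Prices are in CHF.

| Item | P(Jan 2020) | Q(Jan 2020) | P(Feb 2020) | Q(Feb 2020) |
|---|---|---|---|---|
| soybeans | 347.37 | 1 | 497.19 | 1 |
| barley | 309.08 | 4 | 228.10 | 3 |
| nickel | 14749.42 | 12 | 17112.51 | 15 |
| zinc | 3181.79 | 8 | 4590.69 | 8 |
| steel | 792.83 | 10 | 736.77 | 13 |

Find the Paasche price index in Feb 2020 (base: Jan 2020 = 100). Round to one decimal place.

117.8

Paasche price index uses current-period quantities as weights.
ΣP(Feb 2020)·Q(Feb 2020) = 497.19×1 + 228.10×3 + 17112.51×15 + 4590.69×8 + 736.77×13 = 497.19 + 684.3 + 256687.65 + 36725.52 + 9578.01 = 304172.67
ΣP(Jan 2020)·Q(Feb 2020) = 347.37×1 + 309.08×3 + 14749.42×15 + 3181.79×8 + 792.83×13 = 347.37 + 927.24 + 221241.3 + 25454.32 + 10306.79 = 258277.02
Index = 304172.67 / 258277.02 × 100 = 117.7699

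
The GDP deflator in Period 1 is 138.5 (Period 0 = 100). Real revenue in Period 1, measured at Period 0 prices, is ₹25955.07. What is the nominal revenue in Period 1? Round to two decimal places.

35947.77

Nominal = Real × (Index/100) = 25955.07 × (138.5/100)
        = 25955.07 × 1.385 = 35947.7720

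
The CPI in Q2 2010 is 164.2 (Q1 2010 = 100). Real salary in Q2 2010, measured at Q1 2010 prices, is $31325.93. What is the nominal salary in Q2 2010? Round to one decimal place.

51437.2

Nominal = Real × (Index/100) = 31325.93 × (164.2/100)
        = 31325.93 × 1.642 = 51437.1771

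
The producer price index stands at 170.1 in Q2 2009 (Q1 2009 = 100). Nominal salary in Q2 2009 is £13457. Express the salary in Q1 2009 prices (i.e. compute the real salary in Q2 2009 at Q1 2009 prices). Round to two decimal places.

Real = Nominal ÷ (Index/100) = 13457 ÷ (170.1/100)
     = 13457 ÷ 1.701 = 7911.2287

7911.23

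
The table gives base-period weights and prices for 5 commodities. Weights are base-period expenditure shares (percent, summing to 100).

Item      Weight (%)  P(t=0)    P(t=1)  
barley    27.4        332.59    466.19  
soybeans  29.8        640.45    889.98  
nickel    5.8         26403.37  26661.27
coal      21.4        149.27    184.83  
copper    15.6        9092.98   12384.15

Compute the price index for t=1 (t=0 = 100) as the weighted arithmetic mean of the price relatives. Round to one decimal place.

barley: 27.4 × (466.19/332.59) = 27.4 × 1.401696 = 38.4065
soybeans: 29.8 × (889.98/640.45) = 29.8 × 1.389617 = 41.4106
nickel: 5.8 × (26661.27/26403.37) = 5.8 × 1.009768 = 5.8567
coal: 21.4 × (184.83/149.27) = 21.4 × 1.238226 = 26.4980
copper: 15.6 × (12384.15/9092.98) = 15.6 × 1.361946 = 21.2464
Index = Σ wᵢ·(p₁ᵢ/p₀ᵢ) = 38.4065 + 41.4106 + 5.8567 + 26.4980 + 21.2464 = 133.4181

133.4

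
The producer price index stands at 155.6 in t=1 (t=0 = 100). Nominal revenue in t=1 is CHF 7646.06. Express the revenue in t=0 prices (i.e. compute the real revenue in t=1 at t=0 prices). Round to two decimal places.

4913.92

Real = Nominal ÷ (Index/100) = 7646.06 ÷ (155.6/100)
     = 7646.06 ÷ 1.556 = 4913.9203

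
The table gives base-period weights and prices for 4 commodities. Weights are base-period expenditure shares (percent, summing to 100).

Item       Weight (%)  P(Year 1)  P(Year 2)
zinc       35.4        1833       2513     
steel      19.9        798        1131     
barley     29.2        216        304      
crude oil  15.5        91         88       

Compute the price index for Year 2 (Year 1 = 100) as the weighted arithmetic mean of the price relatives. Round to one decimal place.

zinc: 35.4 × (2513/1833) = 35.4 × 1.370977 = 48.5326
steel: 19.9 × (1131/798) = 19.9 × 1.417293 = 28.2041
barley: 29.2 × (304/216) = 29.2 × 1.407407 = 41.0963
crude oil: 15.5 × (88/91) = 15.5 × 0.967033 = 14.9890
Index = Σ wᵢ·(p₁ᵢ/p₀ᵢ) = 48.5326 + 28.2041 + 41.0963 + 14.9890 = 132.8220

132.8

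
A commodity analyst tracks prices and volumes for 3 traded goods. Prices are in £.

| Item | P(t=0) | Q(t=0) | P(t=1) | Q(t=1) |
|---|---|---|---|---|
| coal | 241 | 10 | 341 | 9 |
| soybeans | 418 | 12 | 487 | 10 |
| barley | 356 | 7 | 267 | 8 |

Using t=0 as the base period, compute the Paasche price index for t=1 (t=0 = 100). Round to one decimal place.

Paasche price index uses current-period quantities as weights.
ΣP(t=1)·Q(t=1) = 341×9 + 487×10 + 267×8 = 3069 + 4870 + 2136 = 10075
ΣP(t=0)·Q(t=1) = 241×9 + 418×10 + 356×8 = 2169 + 4180 + 2848 = 9197
Index = 10075 / 9197 × 100 = 109.5466

109.5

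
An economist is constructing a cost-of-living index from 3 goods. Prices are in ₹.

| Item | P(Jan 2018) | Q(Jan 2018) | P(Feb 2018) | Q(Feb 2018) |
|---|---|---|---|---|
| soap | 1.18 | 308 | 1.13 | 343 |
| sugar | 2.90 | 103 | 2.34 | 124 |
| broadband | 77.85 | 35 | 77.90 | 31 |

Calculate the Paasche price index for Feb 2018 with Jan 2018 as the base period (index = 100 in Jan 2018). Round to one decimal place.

Paasche price index uses current-period quantities as weights.
ΣP(Feb 2018)·Q(Feb 2018) = 1.13×343 + 2.34×124 + 77.90×31 = 387.59 + 290.16 + 2414.9 = 3092.65
ΣP(Jan 2018)·Q(Feb 2018) = 1.18×343 + 2.90×124 + 77.85×31 = 404.74 + 359.6 + 2413.35 = 3177.69
Index = 3092.65 / 3177.69 × 100 = 97.3238

97.3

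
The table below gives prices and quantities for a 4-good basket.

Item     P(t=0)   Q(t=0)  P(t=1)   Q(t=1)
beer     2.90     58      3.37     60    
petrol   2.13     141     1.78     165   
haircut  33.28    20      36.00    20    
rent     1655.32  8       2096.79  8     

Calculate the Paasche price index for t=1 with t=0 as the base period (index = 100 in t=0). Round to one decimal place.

Paasche price index uses current-period quantities as weights.
ΣP(t=1)·Q(t=1) = 3.37×60 + 1.78×165 + 36.00×20 + 2096.79×8 = 202.2 + 293.7 + 720 + 16774.32 = 17990.22
ΣP(t=0)·Q(t=1) = 2.90×60 + 2.13×165 + 33.28×20 + 1655.32×8 = 174 + 351.45 + 665.6 + 13242.56 = 14433.61
Index = 17990.22 / 14433.61 × 100 = 124.6412

124.6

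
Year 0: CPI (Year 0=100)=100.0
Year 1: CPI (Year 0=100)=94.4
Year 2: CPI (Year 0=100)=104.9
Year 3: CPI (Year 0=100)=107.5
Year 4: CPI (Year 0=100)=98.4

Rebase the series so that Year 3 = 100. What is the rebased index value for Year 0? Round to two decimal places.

93.02

Rebased(Year 0) = 100.0 / 107.5 × 100 = 93.0233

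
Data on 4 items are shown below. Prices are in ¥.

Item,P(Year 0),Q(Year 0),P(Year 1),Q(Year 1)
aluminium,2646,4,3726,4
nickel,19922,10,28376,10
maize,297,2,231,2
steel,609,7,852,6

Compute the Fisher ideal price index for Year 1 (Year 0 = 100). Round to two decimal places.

142.13

Laspeyres component (base-period weights):
ΣP(Year 1)Q(Year 0) = 3726×4 + 28376×10 + 231×2 + 852×7 = 14904 + 283760 + 462 + 5964 = 305090
ΣP(Year 0)Q(Year 0) = 2646×4 + 19922×10 + 297×2 + 609×7 = 10584 + 199220 + 594 + 4263 = 214661
L = 305090 / 214661 × 100 = 142.1264
Paasche component (current-period weights):
ΣP(Year 1)Q(Year 1) = 3726×4 + 28376×10 + 231×2 + 852×6 = 14904 + 283760 + 462 + 5112 = 304238
ΣP(Year 0)Q(Year 1) = 2646×4 + 19922×10 + 297×2 + 609×6 = 10584 + 199220 + 594 + 3654 = 214052
P = 304238 / 214052 × 100 = 142.1328
Fisher = √(L × P) = √(142.1264 × 142.1328) = 142.1296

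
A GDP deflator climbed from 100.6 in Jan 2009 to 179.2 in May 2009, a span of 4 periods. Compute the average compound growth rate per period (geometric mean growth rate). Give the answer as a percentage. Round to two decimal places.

15.53%

Growth factor = (179.2/100.6)^(1/4) = (1.781312)^(1/4) = 1.155274
Growth rate = 1.155274 − 1 = 0.155274 = 15.5274%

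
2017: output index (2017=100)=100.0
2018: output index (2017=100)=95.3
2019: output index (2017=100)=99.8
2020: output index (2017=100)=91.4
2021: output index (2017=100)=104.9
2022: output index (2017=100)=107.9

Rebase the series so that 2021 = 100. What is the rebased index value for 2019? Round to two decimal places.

95.14

Rebased(2019) = 99.8 / 104.9 × 100 = 95.1382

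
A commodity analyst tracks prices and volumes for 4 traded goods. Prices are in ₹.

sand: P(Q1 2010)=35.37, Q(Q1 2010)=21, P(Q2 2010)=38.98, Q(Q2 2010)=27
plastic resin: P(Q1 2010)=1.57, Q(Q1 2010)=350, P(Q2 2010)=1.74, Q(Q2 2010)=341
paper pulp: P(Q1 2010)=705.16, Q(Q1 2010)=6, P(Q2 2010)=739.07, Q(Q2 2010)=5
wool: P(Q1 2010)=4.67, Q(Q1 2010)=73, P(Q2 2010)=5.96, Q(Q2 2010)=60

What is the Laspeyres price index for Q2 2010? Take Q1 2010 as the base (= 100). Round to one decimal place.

Laspeyres price index uses base-period quantities as weights.
ΣP(Q2 2010)·Q(Q1 2010) = 38.98×21 + 1.74×350 + 739.07×6 + 5.96×73 = 818.58 + 609 + 4434.42 + 435.08 = 6297.08
ΣP(Q1 2010)·Q(Q1 2010) = 35.37×21 + 1.57×350 + 705.16×6 + 4.67×73 = 742.77 + 549.5 + 4230.96 + 340.91 = 5864.14
Index = 6297.08 / 5864.14 × 100 = 107.3828

107.4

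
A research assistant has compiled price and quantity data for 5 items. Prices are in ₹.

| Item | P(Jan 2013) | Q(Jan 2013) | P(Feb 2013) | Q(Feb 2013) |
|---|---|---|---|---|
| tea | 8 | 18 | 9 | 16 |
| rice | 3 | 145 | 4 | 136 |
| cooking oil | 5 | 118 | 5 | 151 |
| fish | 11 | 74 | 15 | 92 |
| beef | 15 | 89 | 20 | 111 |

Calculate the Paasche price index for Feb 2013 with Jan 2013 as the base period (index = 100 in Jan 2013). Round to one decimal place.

Paasche price index uses current-period quantities as weights.
ΣP(Feb 2013)·Q(Feb 2013) = 9×16 + 4×136 + 5×151 + 15×92 + 20×111 = 144 + 544 + 755 + 1380 + 2220 = 5043
ΣP(Jan 2013)·Q(Feb 2013) = 8×16 + 3×136 + 5×151 + 11×92 + 15×111 = 128 + 408 + 755 + 1012 + 1665 = 3968
Index = 5043 / 3968 × 100 = 127.0917

127.1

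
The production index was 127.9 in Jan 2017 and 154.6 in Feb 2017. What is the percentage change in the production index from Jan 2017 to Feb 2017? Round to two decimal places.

20.88%

Change = (154.6 − 127.9) / 127.9 × 100
       = 26.7 / 127.9 × 100 = 20.8757%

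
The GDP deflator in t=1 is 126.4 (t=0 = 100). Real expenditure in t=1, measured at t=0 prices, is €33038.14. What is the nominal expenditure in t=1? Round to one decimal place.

41760.2

Nominal = Real × (Index/100) = 33038.14 × (126.4/100)
        = 33038.14 × 1.264 = 41760.2090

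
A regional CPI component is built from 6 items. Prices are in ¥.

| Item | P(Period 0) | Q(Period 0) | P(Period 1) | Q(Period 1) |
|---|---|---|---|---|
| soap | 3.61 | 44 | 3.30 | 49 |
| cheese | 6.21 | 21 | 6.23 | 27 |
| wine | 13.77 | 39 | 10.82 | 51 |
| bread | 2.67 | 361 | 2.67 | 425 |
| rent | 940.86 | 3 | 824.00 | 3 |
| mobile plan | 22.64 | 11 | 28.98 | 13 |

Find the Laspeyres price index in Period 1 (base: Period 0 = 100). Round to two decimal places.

Laspeyres price index uses base-period quantities as weights.
ΣP(Period 1)·Q(Period 0) = 3.30×44 + 6.23×21 + 10.82×39 + 2.67×361 + 824.00×3 + 28.98×11 = 145.2 + 130.83 + 421.98 + 963.87 + 2472 + 318.78 = 4452.66
ΣP(Period 0)·Q(Period 0) = 3.61×44 + 6.21×21 + 13.77×39 + 2.67×361 + 940.86×3 + 22.64×11 = 158.84 + 130.41 + 537.03 + 963.87 + 2822.58 + 249.04 = 4861.77
Index = 4452.66 / 4861.77 × 100 = 91.5852

91.59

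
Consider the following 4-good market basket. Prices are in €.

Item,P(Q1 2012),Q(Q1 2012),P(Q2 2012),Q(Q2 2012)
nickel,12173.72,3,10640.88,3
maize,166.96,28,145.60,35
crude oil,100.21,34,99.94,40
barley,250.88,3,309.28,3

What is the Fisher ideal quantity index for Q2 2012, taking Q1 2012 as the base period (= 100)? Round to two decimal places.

Laspeyres component (base-period weights):
ΣP(Q1 2012)Q(Q2 2012) = 12173.72×3 + 166.96×35 + 100.21×40 + 250.88×3 = 36521.16 + 5843.6 + 4008.4 + 752.64 = 47125.8
ΣP(Q1 2012)Q(Q1 2012) = 12173.72×3 + 166.96×28 + 100.21×34 + 250.88×3 = 36521.16 + 4674.88 + 3407.14 + 752.64 = 45355.82
L = 47125.8 / 45355.82 × 100 = 103.9024
Paasche component (current-period weights):
ΣP(Q2 2012)Q(Q2 2012) = 10640.88×3 + 145.60×35 + 99.94×40 + 309.28×3 = 31922.64 + 5096 + 3997.6 + 927.84 = 41944.08
ΣP(Q2 2012)Q(Q1 2012) = 10640.88×3 + 145.60×28 + 99.94×34 + 309.28×3 = 31922.64 + 4076.8 + 3397.96 + 927.84 = 40325.24
P = 41944.08 / 40325.24 × 100 = 104.0145
Fisher = √(L × P) = √(103.9024 × 104.0145) = 103.9584

103.96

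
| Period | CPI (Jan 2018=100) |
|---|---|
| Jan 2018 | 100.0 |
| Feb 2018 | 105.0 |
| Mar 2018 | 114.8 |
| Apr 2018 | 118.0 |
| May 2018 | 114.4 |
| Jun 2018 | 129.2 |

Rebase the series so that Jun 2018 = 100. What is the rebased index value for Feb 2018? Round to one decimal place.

81.3

Rebased(Feb 2018) = 105.0 / 129.2 × 100 = 81.2693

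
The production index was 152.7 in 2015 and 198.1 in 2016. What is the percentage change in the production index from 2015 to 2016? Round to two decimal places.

29.73%

Change = (198.1 − 152.7) / 152.7 × 100
       = 45.4 / 152.7 × 100 = 29.7315%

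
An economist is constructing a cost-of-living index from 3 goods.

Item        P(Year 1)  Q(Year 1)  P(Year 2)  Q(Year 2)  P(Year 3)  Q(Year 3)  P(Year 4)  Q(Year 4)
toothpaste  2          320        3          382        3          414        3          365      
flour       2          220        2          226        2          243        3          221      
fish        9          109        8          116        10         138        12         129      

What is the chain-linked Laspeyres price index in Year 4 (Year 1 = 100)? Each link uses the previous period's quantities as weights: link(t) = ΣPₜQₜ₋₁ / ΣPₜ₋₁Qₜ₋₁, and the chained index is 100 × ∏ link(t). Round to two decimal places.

Link Year 1→Year 2:
ΣP(Year 2)Q(Year 1) = 3×320 + 2×220 + 8×109 = 960 + 440 + 872 = 2272
ΣP(Year 1)Q(Year 1) = 2×320 + 2×220 + 9×109 = 640 + 440 + 981 = 2061
link = 2272/2061 = 1.102377
Link Year 2→Year 3:
ΣP(Year 3)Q(Year 2) = 3×382 + 2×226 + 10×116 = 1146 + 452 + 1160 = 2758
ΣP(Year 2)Q(Year 2) = 3×382 + 2×226 + 8×116 = 1146 + 452 + 928 = 2526
link = 2758/2526 = 1.091845
Link Year 3→Year 4:
ΣP(Year 4)Q(Year 3) = 3×414 + 3×243 + 12×138 = 1242 + 729 + 1656 = 3627
ΣP(Year 3)Q(Year 3) = 3×414 + 2×243 + 10×138 = 1242 + 486 + 1380 = 3108
link = 3627/3108 = 1.166988
Chained index = 100 × 1.102377 × 1.091845 × 1.166988 = 140.4617

140.46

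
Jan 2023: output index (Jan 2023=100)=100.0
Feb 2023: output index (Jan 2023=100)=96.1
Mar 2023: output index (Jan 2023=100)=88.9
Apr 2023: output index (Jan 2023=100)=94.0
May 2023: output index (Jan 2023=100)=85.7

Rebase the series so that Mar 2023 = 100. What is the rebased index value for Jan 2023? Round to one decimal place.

Rebased(Jan 2023) = 100.0 / 88.9 × 100 = 112.4859

112.5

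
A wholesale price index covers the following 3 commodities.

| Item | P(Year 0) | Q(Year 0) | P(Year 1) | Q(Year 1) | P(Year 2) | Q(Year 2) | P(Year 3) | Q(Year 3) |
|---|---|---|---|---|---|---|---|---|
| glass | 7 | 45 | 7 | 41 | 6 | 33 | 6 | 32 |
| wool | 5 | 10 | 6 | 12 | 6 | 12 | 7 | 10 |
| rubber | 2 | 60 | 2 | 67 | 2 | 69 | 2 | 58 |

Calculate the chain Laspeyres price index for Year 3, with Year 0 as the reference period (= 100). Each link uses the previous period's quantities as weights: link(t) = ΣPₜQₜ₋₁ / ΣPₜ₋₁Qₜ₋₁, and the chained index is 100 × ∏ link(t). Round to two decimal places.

96.33

Link Year 0→Year 1:
ΣP(Year 1)Q(Year 0) = 7×45 + 6×10 + 2×60 = 315 + 60 + 120 = 495
ΣP(Year 0)Q(Year 0) = 7×45 + 5×10 + 2×60 = 315 + 50 + 120 = 485
link = 495/485 = 1.020619
Link Year 1→Year 2:
ΣP(Year 2)Q(Year 1) = 6×41 + 6×12 + 2×67 = 246 + 72 + 134 = 452
ΣP(Year 1)Q(Year 1) = 7×41 + 6×12 + 2×67 = 287 + 72 + 134 = 493
link = 452/493 = 0.916836
Link Year 2→Year 3:
ΣP(Year 3)Q(Year 2) = 6×33 + 7×12 + 2×69 = 198 + 84 + 138 = 420
ΣP(Year 2)Q(Year 2) = 6×33 + 6×12 + 2×69 = 198 + 72 + 138 = 408
link = 420/408 = 1.029412
Chained index = 100 × 1.020619 × 0.916836 × 1.029412 = 96.3261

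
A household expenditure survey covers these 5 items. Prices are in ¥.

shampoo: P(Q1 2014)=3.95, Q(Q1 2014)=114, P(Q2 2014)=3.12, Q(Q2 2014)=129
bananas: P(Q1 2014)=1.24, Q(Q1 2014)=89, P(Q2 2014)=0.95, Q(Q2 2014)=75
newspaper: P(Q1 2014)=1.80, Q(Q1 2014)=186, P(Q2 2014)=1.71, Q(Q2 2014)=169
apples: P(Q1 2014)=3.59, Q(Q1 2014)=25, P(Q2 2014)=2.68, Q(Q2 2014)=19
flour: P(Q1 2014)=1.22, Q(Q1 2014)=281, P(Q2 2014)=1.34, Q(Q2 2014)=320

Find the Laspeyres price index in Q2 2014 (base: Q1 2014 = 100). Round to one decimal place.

Laspeyres price index uses base-period quantities as weights.
ΣP(Q2 2014)·Q(Q1 2014) = 3.12×114 + 0.95×89 + 1.71×186 + 2.68×25 + 1.34×281 = 355.68 + 84.55 + 318.06 + 67 + 376.54 = 1201.83
ΣP(Q1 2014)·Q(Q1 2014) = 3.95×114 + 1.24×89 + 1.80×186 + 3.59×25 + 1.22×281 = 450.3 + 110.36 + 334.8 + 89.75 + 342.82 = 1328.03
Index = 1201.83 / 1328.03 × 100 = 90.4972

90.5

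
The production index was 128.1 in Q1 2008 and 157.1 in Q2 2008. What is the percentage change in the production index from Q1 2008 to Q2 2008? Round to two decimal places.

22.64%

Change = (157.1 − 128.1) / 128.1 × 100
       = 29.0 / 128.1 × 100 = 22.6386%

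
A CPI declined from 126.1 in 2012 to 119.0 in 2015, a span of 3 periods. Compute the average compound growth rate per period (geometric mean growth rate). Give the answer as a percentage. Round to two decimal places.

-1.91%

Growth factor = (119.0/126.1)^(1/3) = (0.943695)^(1/3) = 0.980868
Growth rate = 0.980868 − 1 = -0.019132 = -1.9132%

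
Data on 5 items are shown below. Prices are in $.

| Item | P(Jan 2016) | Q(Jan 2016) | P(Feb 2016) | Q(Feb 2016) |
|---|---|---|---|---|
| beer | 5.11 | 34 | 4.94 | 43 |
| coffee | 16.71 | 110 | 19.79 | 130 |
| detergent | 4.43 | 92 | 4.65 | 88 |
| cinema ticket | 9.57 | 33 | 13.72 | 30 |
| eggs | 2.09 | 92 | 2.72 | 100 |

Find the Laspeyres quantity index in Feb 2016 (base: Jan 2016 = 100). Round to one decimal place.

112.0

Laspeyres quantity index uses base-period prices as weights.
ΣP(Jan 2016)·Q(Feb 2016) = 5.11×43 + 16.71×130 + 4.43×88 + 9.57×30 + 2.09×100 = 219.73 + 2172.3 + 389.84 + 287.1 + 209 = 3277.97
ΣP(Jan 2016)·Q(Jan 2016) = 5.11×34 + 16.71×110 + 4.43×92 + 9.57×33 + 2.09×92 = 173.74 + 1838.1 + 407.56 + 315.81 + 192.28 = 2927.49
Index = 3277.97 / 2927.49 × 100 = 111.9720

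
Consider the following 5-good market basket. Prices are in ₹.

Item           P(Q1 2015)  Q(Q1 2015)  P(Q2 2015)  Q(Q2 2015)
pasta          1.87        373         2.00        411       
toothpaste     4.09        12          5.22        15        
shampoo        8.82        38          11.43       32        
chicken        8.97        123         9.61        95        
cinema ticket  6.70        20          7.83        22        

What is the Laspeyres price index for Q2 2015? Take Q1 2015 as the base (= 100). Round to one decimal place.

111.3

Laspeyres price index uses base-period quantities as weights.
ΣP(Q2 2015)·Q(Q1 2015) = 2.00×373 + 5.22×12 + 11.43×38 + 9.61×123 + 7.83×20 = 746 + 62.64 + 434.34 + 1182.03 + 156.6 = 2581.61
ΣP(Q1 2015)·Q(Q1 2015) = 1.87×373 + 4.09×12 + 8.82×38 + 8.97×123 + 6.70×20 = 697.51 + 49.08 + 335.16 + 1103.31 + 134 = 2319.06
Index = 2581.61 / 2319.06 × 100 = 111.3214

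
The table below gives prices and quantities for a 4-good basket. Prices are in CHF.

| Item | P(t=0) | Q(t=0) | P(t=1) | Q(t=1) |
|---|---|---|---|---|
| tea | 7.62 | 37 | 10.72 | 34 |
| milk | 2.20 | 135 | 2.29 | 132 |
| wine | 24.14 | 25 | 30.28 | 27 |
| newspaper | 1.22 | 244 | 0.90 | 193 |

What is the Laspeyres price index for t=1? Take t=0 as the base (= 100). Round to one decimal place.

113.7

Laspeyres price index uses base-period quantities as weights.
ΣP(t=1)·Q(t=0) = 10.72×37 + 2.29×135 + 30.28×25 + 0.90×244 = 396.64 + 309.15 + 757 + 219.6 = 1682.39
ΣP(t=0)·Q(t=0) = 7.62×37 + 2.20×135 + 24.14×25 + 1.22×244 = 281.94 + 297 + 603.5 + 297.68 = 1480.12
Index = 1682.39 / 1480.12 × 100 = 113.6658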